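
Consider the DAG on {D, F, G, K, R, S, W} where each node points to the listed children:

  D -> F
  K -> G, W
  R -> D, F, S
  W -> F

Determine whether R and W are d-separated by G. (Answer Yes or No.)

2 paths connect R and W; each must be blocked for d-separation to hold:
  1. R → F ← W — F:collider[blocks] ⇒ blocked
  2. R → D → F ← W — D:chain[open]; F:collider[blocks] ⇒ blocked
All paths are blocked; R ⊥ W | {G} holds.

Yes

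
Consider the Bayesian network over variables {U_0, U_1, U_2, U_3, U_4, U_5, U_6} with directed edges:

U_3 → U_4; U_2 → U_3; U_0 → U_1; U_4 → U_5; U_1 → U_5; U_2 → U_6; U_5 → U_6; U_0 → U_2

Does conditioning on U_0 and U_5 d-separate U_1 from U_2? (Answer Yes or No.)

No

We examine all 3 paths between U_1 and U_2:
Path 1: U_1 ← U_0 → U_2
  U_0 is a fork here and U_0 is conditioned on, so the path is blocked at U_0.
Path 2: U_1 → U_5 → U_6 ← U_2
  U_5 is a chain here and U_5 is conditioned on, so the path is blocked at U_5.
Path 3: U_1 → U_5 ← U_4 ← U_3 ← U_2
  U_5 is a collider and U_5 is conditioned on, which opens it; U_4 is a chain and U_4 is not conditioned on; U_3 is a chain and U_3 is not conditioned on — no node blocks this path, so it is active.
At least one path is unblocked, so d-separation fails.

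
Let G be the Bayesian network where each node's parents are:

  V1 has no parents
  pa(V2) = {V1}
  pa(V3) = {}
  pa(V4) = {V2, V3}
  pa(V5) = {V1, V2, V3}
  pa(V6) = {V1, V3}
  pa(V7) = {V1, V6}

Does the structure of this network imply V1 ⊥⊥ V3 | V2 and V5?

No

We examine all 6 paths between V1 and V3:
Path 1: V1 → V5 ← V2 → V4 ← V3
  V2 is a fork here and V2 is conditioned on, so the path is blocked at V2.
Path 2: V1 → V5 ← V3
  V5 is a collider and V5 is conditioned on, which opens it — no node blocks this path, so it is active.
Path 3: V1 → V2 → V4 ← V3
  V2 is a chain here and V2 is conditioned on, so the path is blocked at V2.
Path 4: V1 → V2 → V5 ← V3
  V2 is a chain here and V2 is conditioned on, so the path is blocked at V2.
Path 5: V1 → V7 ← V6 ← V3
  V7 is a collider here and neither V7 nor any of its descendants is conditioned on, so the collider stays closed — the path is blocked at V7.
Path 6: V1 → V6 ← V3
  V6 is a collider here and neither V6 nor any of its descendants is conditioned on, so the collider stays closed — the path is blocked at V6.
Because an active path exists, V1 and V3 are not d-separated.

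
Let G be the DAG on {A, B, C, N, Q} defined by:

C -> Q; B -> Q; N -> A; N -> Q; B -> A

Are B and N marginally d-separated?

Yes

We examine all 2 paths between B and N:
  1. B → A ← N — A:collider[blocks] ⇒ blocked
  2. B → Q ← N — Q:collider[blocks] ⇒ blocked
Every path is blocked, so B and N are d-separated given ∅.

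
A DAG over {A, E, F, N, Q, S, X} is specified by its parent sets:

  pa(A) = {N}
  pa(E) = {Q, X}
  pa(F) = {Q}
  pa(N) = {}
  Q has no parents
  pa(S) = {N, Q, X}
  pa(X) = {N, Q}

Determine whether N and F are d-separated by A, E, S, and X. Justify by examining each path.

No

Enumerating the 6 paths from N to F and testing each for blocking by {A, E, S, X}:
Path 1: N → X ← Q → F
  X is a collider and X is conditioned on, which opens it; Q is a fork and Q is not conditioned on — no node blocks this path, so it is active.
Path 2: N → X → S ← Q → F
  X is a chain here and X is conditioned on, so the path is blocked at X.
Path 3: N → X → E ← Q → F
  X is a chain here and X is conditioned on, so the path is blocked at X.
Path 4: N → S ← X ← Q → F
  X is a chain here and X is conditioned on, so the path is blocked at X.
Path 5: N → S ← X → E ← Q → F
  X is a fork here and X is conditioned on, so the path is blocked at X.
Path 6: N → S ← Q → F
  S is a collider and S is conditioned on, which opens it; Q is a fork and Q is not conditioned on — no node blocks this path, so it is active.
Since the path N → X ← Q → F is active, N and F are not d-separated given {A, E, S, X}.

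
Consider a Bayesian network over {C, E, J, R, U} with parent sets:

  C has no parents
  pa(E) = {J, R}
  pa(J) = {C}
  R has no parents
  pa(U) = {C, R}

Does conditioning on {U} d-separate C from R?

No — C and R are not d-separated given {U}.

We examine all 2 paths between C and R:
Path 1: C → J → E ← R
  E is a collider here and neither E nor any of its descendants is conditioned on, so the collider stays closed — the path is blocked at E.
Path 2: C → U ← R
  U is a collider and U is conditioned on, which opens it — no node blocks this path, so it is active.
Since the path C → U ← R is active, C and R are not d-separated given {U}.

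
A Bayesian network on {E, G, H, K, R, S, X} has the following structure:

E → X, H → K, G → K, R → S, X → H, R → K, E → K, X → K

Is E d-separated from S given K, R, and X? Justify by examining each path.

Enumerating the 3 paths from E to S and testing each for blocking by {K, R, X}:
  1. E → X → H → K ← R → S — X:chain[blocks]; H:chain[open]; K:collider[open]; R:fork[blocks] ⇒ blocked
  2. E → X → K ← R → S — X:chain[blocks]; K:collider[open]; R:fork[blocks] ⇒ blocked
  3. E → K ← R → S — K:collider[open]; R:fork[blocks] ⇒ blocked
All paths are blocked; E ⊥ S | {K, R, X} holds.

Yes — E and S are d-separated given {K, R, X}.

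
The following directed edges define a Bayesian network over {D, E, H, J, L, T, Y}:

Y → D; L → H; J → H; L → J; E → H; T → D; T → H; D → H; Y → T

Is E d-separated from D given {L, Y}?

Enumerating the 3 paths from E to D and testing each for blocking by {L, Y}:
Path 1: E → H ← T ← Y → D
  H is a collider here and neither H nor any of its descendants is conditioned on, so the collider stays closed — the path is blocked at H.
Path 2: E → H ← T → D
  H is a collider here and neither H nor any of its descendants is conditioned on, so the collider stays closed — the path is blocked at H.
Path 3: E → H ← D
  H is a collider here and neither H nor any of its descendants is conditioned on, so the collider stays closed — the path is blocked at H.
All paths are blocked; E ⊥ D | {L, Y} holds.

Yes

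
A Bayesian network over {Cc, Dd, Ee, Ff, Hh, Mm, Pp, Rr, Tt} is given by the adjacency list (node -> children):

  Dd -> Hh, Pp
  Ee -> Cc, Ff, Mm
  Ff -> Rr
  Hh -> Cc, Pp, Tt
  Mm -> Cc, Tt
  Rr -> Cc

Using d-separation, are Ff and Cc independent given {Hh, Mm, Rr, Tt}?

No

Enumerating the 4 paths from Ff to Cc and testing each for blocking by {Hh, Mm, Rr, Tt}:
  1. Ff → Rr → Cc — Rr:chain[blocks] ⇒ blocked
  2. Ff ← Ee → Mm → Tt ← Hh → Cc — Ee:fork[open]; Mm:chain[blocks]; Tt:collider[open]; Hh:fork[blocks] ⇒ blocked
  3. Ff ← Ee → Mm → Cc — Ee:fork[open]; Mm:chain[blocks] ⇒ blocked
  4. Ff ← Ee → Cc — Ee:fork[open] ⇒ active
Since the path Ff ← Ee → Cc is active, Ff and Cc are not d-separated given {Hh, Mm, Rr, Tt}.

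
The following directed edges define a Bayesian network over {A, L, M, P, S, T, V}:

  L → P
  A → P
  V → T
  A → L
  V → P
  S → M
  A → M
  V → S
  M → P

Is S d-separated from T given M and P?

Enumerating the 4 paths from S to T and testing each for blocking by {M, P}:
Path 1: S ← V → T
  V is a fork and V is not conditioned on — no node blocks this path, so it is active.
Path 2: S → M → P ← V → T
  M is a chain here and M is conditioned on, so the path is blocked at M.
Path 3: S → M ← A → P ← V → T
  M is a collider and M is conditioned on, which opens it; A is a fork and A is not conditioned on; P is a collider and P is conditioned on, which opens it; V is a fork and V is not conditioned on — no node blocks this path, so it is active.
Path 4: S → M ← A → L → P ← V → T
  M is a collider and M is conditioned on, which opens it; A is a fork and A is not conditioned on; L is a chain and L is not conditioned on; P is a collider and P is conditioned on, which opens it; V is a fork and V is not conditioned on — no node blocks this path, so it is active.
At least one path is unblocked, so d-separation fails.

No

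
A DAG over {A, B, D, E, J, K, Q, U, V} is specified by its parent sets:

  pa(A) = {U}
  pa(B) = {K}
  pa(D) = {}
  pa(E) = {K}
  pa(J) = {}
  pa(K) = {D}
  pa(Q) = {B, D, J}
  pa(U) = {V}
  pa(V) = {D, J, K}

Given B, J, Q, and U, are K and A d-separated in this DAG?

There are 5 undirected paths between K and A; checking each against the conditioning set {B, J, Q, U}:
Path 1: K → V → U → A
  U is a chain here and U is conditioned on, so the path is blocked at U.
Path 2: K ← D → V → U → A
  U is a chain here and U is conditioned on, so the path is blocked at U.
Path 3: K ← D → Q ← J → V → U → A
  J is a fork here and J is conditioned on, so the path is blocked at J.
Path 4: K → B → Q ← J → V → U → A
  B is a chain here and B is conditioned on, so the path is blocked at B.
Path 5: K → B → Q ← D → V → U → A
  B is a chain here and B is conditioned on, so the path is blocked at B.
Every path is blocked, so K and A are d-separated given {B, J, Q, U}.

Yes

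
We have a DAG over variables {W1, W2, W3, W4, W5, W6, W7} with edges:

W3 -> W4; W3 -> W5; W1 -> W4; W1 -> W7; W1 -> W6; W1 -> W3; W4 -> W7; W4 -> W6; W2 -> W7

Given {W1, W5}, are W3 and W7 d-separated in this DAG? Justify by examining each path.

No

Enumerating the 6 paths from W3 to W7 and testing each for blocking by {W1, W5}:
  1. W3 ← W1 → W7 — W1:fork[blocks] ⇒ blocked
  2. W3 ← W1 → W6 ← W4 → W7 — W1:fork[blocks]; W6:collider[blocks]; W4:fork[open] ⇒ blocked
  3. W3 ← W1 → W4 → W7 — W1:fork[blocks]; W4:chain[open] ⇒ blocked
  4. W3 → W4 ← W1 → W7 — W4:collider[blocks]; W1:fork[blocks] ⇒ blocked
  5. W3 → W4 → W7 — W4:chain[open] ⇒ active
  6. W3 → W4 → W6 ← W1 → W7 — W4:chain[open]; W6:collider[blocks]; W1:fork[blocks] ⇒ blocked
Since the path W3 → W4 → W7 is active, W3 and W7 are not d-separated given {W1, W5}.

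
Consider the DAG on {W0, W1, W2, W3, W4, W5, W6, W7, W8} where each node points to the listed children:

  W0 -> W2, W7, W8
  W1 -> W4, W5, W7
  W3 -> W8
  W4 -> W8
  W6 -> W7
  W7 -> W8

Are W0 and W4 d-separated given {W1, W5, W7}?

We examine all 4 paths between W0 and W4:
Path 1: W0 → W7 → W8 ← W4
  W7 is a chain here and W7 is conditioned on, so the path is blocked at W7.
Path 2: W0 → W7 ← W1 → W4
  W1 is a fork here and W1 is conditioned on, so the path is blocked at W1.
Path 3: W0 → W8 ← W7 ← W1 → W4
  W8 is a collider here and neither W8 nor any of its descendants is conditioned on, so the collider stays closed — the path is blocked at W8.
Path 4: W0 → W8 ← W4
  W8 is a collider here and neither W8 nor any of its descendants is conditioned on, so the collider stays closed — the path is blocked at W8.
Since every path is blocked, d-separation holds.

Yes — W0 and W4 are d-separated given {W1, W5, W7}.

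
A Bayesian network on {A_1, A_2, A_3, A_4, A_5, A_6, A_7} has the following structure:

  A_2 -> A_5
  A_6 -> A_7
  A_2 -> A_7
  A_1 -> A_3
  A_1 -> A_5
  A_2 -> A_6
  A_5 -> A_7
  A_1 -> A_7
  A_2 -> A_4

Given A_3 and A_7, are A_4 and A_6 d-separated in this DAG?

4 paths connect A_4 and A_6; each must be blocked for d-separation to hold:
Path 1: A_4 ← A_2 → A_5 → A_7 ← A_6
  A_2 is a fork and A_2 is not conditioned on; A_5 is a chain and A_5 is not conditioned on; A_7 is a collider and A_7 is conditioned on, which opens it — no node blocks this path, so it is active.
Path 2: A_4 ← A_2 → A_5 ← A_1 → A_7 ← A_6
  A_2 is a fork and A_2 is not conditioned on; A_5 is a collider and its descendant A_7 is conditioned on, which opens it; A_1 is a fork and A_1 is not conditioned on; A_7 is a collider and A_7 is conditioned on, which opens it — no node blocks this path, so it is active.
Path 3: A_4 ← A_2 → A_6
  A_2 is a fork and A_2 is not conditioned on — no node blocks this path, so it is active.
Path 4: A_4 ← A_2 → A_7 ← A_6
  A_2 is a fork and A_2 is not conditioned on; A_7 is a collider and A_7 is conditioned on, which opens it — no node blocks this path, so it is active.
At least one path is unblocked, so d-separation fails.

No — A_4 and A_6 are not d-separated given {A_3, A_7}.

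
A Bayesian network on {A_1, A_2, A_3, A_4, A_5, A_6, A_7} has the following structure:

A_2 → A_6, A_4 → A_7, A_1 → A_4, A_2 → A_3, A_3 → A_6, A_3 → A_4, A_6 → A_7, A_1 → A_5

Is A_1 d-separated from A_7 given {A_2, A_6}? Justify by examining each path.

3 paths connect A_1 and A_7; each must be blocked for d-separation to hold:
Path 1: A_1 → A_4 ← A_3 → A_6 → A_7
  A_4 is a collider here and neither A_4 nor any of its descendants is conditioned on, so the collider stays closed — the path is blocked at A_4.
Path 2: A_1 → A_4 ← A_3 ← A_2 → A_6 → A_7
  A_4 is a collider here and neither A_4 nor any of its descendants is conditioned on, so the collider stays closed — the path is blocked at A_4.
Path 3: A_1 → A_4 → A_7
  A_4 is a chain and A_4 is not conditioned on — no node blocks this path, so it is active.
At least one path is unblocked, so d-separation fails.

No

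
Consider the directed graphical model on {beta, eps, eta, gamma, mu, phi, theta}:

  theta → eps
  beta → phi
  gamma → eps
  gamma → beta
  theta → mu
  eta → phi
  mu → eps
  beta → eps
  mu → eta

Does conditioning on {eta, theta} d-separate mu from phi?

We examine all 5 paths between mu and phi:
Path 1: mu ← theta → eps ← gamma → beta → phi
  theta is a fork here and theta is conditioned on, so the path is blocked at theta.
Path 2: mu ← theta → eps ← beta → phi
  theta is a fork here and theta is conditioned on, so the path is blocked at theta.
Path 3: mu → eta → phi
  eta is a chain here and eta is conditioned on, so the path is blocked at eta.
Path 4: mu → eps ← gamma → beta → phi
  eps is a collider here and neither eps nor any of its descendants is conditioned on, so the collider stays closed — the path is blocked at eps.
Path 5: mu → eps ← beta → phi
  eps is a collider here and neither eps nor any of its descendants is conditioned on, so the collider stays closed — the path is blocked at eps.
Since every path is blocked, d-separation holds.

Yes — mu and phi are d-separated given {eta, theta}.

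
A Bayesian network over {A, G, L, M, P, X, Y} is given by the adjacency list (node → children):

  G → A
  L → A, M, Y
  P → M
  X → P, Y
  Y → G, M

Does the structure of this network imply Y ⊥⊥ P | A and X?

We examine all 4 paths between Y and P:
Path 1: Y ← L → M ← P
  M is a collider here and neither M nor any of its descendants is conditioned on, so the collider stays closed — the path is blocked at M.
Path 2: Y → M ← P
  M is a collider here and neither M nor any of its descendants is conditioned on, so the collider stays closed — the path is blocked at M.
Path 3: Y ← X → P
  X is a fork here and X is conditioned on, so the path is blocked at X.
Path 4: Y → G → A ← L → M ← P
  M is a collider here and neither M nor any of its descendants is conditioned on, so the collider stays closed — the path is blocked at M.
Every path is blocked, so Y and P are d-separated given {A, X}.

Yes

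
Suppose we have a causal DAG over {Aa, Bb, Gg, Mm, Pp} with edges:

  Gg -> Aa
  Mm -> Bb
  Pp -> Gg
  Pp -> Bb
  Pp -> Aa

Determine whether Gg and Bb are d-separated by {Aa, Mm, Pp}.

Yes — Gg and Bb are d-separated given {Aa, Mm, Pp}.

Enumerating the 2 paths from Gg to Bb and testing each for blocking by {Aa, Mm, Pp}:
Path 1: Gg → Aa ← Pp → Bb
  Pp is a fork here and Pp is conditioned on, so the path is blocked at Pp.
Path 2: Gg ← Pp → Bb
  Pp is a fork here and Pp is conditioned on, so the path is blocked at Pp.
All paths are blocked; Gg ⊥ Bb | {Aa, Mm, Pp} holds.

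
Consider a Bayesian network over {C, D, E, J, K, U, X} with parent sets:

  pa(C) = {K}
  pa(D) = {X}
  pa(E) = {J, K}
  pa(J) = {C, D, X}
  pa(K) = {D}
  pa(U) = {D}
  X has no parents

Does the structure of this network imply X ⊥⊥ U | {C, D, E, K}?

Yes — X and U are d-separated given {C, D, E, K}.

We examine all 4 paths between X and U:
Path 1: X → J → E ← K ← D → U
  K is a chain here and K is conditioned on, so the path is blocked at K.
Path 2: X → J ← C ← K ← D → U
  C is a chain here and C is conditioned on, so the path is blocked at C.
Path 3: X → J ← D → U
  D is a fork here and D is conditioned on, so the path is blocked at D.
Path 4: X → D → U
  D is a chain here and D is conditioned on, so the path is blocked at D.
Every path is blocked, so X and U are d-separated given {C, D, E, K}.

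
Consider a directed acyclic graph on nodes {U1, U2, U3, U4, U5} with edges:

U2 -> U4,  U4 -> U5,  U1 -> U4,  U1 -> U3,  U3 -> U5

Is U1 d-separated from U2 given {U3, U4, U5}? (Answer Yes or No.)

No — U1 and U2 are not d-separated given {U3, U4, U5}.

2 paths connect U1 and U2; each must be blocked for d-separation to hold:
Path 1: U1 → U3 → U5 ← U4 ← U2
  U3 is a chain here and U3 is conditioned on, so the path is blocked at U3.
Path 2: U1 → U4 ← U2
  U4 is a collider and U4 is conditioned on, which opens it — no node blocks this path, so it is active.
Because an active path exists, U1 and U2 are not d-separated.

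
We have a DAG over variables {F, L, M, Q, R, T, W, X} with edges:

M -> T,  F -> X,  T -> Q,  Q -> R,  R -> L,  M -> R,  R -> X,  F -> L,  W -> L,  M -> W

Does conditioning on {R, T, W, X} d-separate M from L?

Enumerating the 5 paths from M to L and testing each for blocking by {R, T, W, X}:
Path 1: M → T → Q → R → L
  T is a chain here and T is conditioned on, so the path is blocked at T.
Path 2: M → T → Q → R → X ← F → L
  T is a chain here and T is conditioned on, so the path is blocked at T.
Path 3: M → R → L
  R is a chain here and R is conditioned on, so the path is blocked at R.
Path 4: M → R → X ← F → L
  R is a chain here and R is conditioned on, so the path is blocked at R.
Path 5: M → W → L
  W is a chain here and W is conditioned on, so the path is blocked at W.
All paths are blocked; M ⊥ L | {R, T, W, X} holds.

Yes — M and L are d-separated given {R, T, W, X}.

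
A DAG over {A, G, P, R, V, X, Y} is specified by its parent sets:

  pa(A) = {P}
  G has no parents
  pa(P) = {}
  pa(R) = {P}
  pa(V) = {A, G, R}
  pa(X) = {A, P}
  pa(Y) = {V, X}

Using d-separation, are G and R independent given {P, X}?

Yes — G and R are d-separated given {P, X}.

Enumerating the 5 paths from G to R and testing each for blocking by {P, X}:
  1. G → V → Y ← X ← A ← P → R — V:chain[open]; Y:collider[blocks]; X:chain[blocks]; A:chain[open]; P:fork[blocks] ⇒ blocked
  2. G → V → Y ← X ← P → R — V:chain[open]; Y:collider[blocks]; X:chain[blocks]; P:fork[blocks] ⇒ blocked
  3. G → V ← A ← P → R — V:collider[blocks]; A:chain[open]; P:fork[blocks] ⇒ blocked
  4. G → V ← A → X ← P → R — V:collider[blocks]; A:fork[open]; X:collider[open]; P:fork[blocks] ⇒ blocked
  5. G → V ← R — V:collider[blocks] ⇒ blocked
Every path is blocked, so G and R are d-separated given {P, X}.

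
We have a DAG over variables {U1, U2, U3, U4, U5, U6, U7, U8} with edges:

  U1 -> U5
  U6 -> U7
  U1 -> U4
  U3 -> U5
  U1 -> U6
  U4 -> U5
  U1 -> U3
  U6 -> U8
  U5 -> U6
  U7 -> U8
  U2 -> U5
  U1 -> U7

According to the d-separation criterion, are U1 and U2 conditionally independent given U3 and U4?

There are 6 undirected paths between U1 and U2; checking each against the conditioning set {U3, U4}:
  1. U1 → U3 → U5 ← U2 — U3:chain[blocks]; U5:collider[blocks] ⇒ blocked
  2. U1 → U4 → U5 ← U2 — U4:chain[blocks]; U5:collider[blocks] ⇒ blocked
  3. U1 → U6 ← U5 ← U2 — U6:collider[blocks]; U5:chain[open] ⇒ blocked
  4. U1 → U5 ← U2 — U5:collider[blocks] ⇒ blocked
  5. U1 → U7 → U8 ← U6 ← U5 ← U2 — U7:chain[open]; U8:collider[blocks]; U6:chain[open]; U5:chain[open] ⇒ blocked
  6. U1 → U7 ← U6 ← U5 ← U2 — U7:collider[blocks]; U6:chain[open]; U5:chain[open] ⇒ blocked
All paths are blocked; U1 ⊥ U2 | {U3, U4} holds.

Yes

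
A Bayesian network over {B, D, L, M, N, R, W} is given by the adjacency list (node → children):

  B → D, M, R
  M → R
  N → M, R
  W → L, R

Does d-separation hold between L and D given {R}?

No

We examine all 3 paths between L and D:
Path 1: L ← W → R ← M ← B → D
  W is a fork and W is not conditioned on; R is a collider and R is conditioned on, which opens it; M is a chain and M is not conditioned on; B is a fork and B is not conditioned on — no node blocks this path, so it is active.
Path 2: L ← W → R ← N → M ← B → D
  W is a fork and W is not conditioned on; R is a collider and R is conditioned on, which opens it; N is a fork and N is not conditioned on; M is a collider and its descendant R is conditioned on, which opens it; B is a fork and B is not conditioned on — no node blocks this path, so it is active.
Path 3: L ← W → R ← B → D
  W is a fork and W is not conditioned on; R is a collider and R is conditioned on, which opens it; B is a fork and B is not conditioned on — no node blocks this path, so it is active.
Because an active path exists, L and D are not d-separated.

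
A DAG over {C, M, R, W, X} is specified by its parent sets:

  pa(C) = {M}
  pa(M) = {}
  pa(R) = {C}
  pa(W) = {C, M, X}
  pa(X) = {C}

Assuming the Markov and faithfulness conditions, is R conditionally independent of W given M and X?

No — R and W are not d-separated given {M, X}.

Enumerating the 3 paths from R to W and testing each for blocking by {M, X}:
  1. R ← C → W — C:fork[open] ⇒ active
  2. R ← C → X → W — C:fork[open]; X:chain[blocks] ⇒ blocked
  3. R ← C ← M → W — C:chain[open]; M:fork[blocks] ⇒ blocked
At least one path is unblocked, so d-separation fails.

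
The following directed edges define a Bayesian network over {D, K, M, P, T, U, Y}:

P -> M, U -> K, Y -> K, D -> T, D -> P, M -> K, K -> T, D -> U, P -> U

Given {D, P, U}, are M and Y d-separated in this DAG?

There are 5 undirected paths between M and Y; checking each against the conditioning set {D, P, U}:
Path 1: M → K ← Y
  K is a collider here and neither K nor any of its descendants is conditioned on, so the collider stays closed — the path is blocked at K.
Path 2: M ← P ← D → U → K ← Y
  P is a chain here and P is conditioned on, so the path is blocked at P.
Path 3: M ← P ← D → T ← K ← Y
  P is a chain here and P is conditioned on, so the path is blocked at P.
Path 4: M ← P → U ← D → T ← K ← Y
  P is a fork here and P is conditioned on, so the path is blocked at P.
Path 5: M ← P → U → K ← Y
  P is a fork here and P is conditioned on, so the path is blocked at P.
Since every path is blocked, d-separation holds.

Yes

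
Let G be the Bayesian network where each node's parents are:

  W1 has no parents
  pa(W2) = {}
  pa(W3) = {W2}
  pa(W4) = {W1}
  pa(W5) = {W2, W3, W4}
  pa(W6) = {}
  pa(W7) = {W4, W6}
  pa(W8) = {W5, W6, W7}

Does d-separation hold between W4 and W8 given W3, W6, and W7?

There are 3 undirected paths between W4 and W8; checking each against the conditioning set {W3, W6, W7}:
  1. W4 → W7 ← W6 → W8 — W7:collider[open]; W6:fork[blocks] ⇒ blocked
  2. W4 → W7 → W8 — W7:chain[blocks] ⇒ blocked
  3. W4 → W5 → W8 — W5:chain[open] ⇒ active
At least one path is unblocked, so d-separation fails.

No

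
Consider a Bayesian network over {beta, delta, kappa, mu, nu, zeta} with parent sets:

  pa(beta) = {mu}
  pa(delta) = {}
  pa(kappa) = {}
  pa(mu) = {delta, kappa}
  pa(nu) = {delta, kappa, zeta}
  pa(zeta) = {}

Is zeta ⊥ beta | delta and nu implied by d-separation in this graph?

No

We examine all 2 paths between zeta and beta:
  1. zeta → nu ← kappa → mu → beta — nu:collider[open]; kappa:fork[open]; mu:chain[open] ⇒ active
  2. zeta → nu ← delta → mu → beta — nu:collider[open]; delta:fork[blocks]; mu:chain[open] ⇒ blocked
At least one path is unblocked, so d-separation fails.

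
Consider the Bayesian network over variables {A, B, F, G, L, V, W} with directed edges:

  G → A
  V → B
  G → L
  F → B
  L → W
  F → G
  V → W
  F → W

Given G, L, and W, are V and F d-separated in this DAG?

No — V and F are not d-separated given {G, L, W}.

3 paths connect V and F; each must be blocked for d-separation to hold:
Path 1: V → B ← F
  B is a collider here and neither B nor any of its descendants is conditioned on, so the collider stays closed — the path is blocked at B.
Path 2: V → W ← L ← G ← F
  L is a chain here and L is conditioned on, so the path is blocked at L.
Path 3: V → W ← F
  W is a collider and W is conditioned on, which opens it — no node blocks this path, so it is active.
At least one path is unblocked, so d-separation fails.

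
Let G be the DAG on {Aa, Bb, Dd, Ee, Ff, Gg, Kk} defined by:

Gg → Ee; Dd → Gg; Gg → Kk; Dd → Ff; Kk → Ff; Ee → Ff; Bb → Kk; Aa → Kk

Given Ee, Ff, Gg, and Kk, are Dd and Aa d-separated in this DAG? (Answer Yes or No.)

Yes

We examine all 4 paths between Dd and Aa:
Path 1: Dd → Ff ← Ee ← Gg → Kk ← Aa
  Ee is a chain here and Ee is conditioned on, so the path is blocked at Ee.
Path 2: Dd → Ff ← Kk ← Aa
  Kk is a chain here and Kk is conditioned on, so the path is blocked at Kk.
Path 3: Dd → Gg → Ee → Ff ← Kk ← Aa
  Gg is a chain here and Gg is conditioned on, so the path is blocked at Gg.
Path 4: Dd → Gg → Kk ← Aa
  Gg is a chain here and Gg is conditioned on, so the path is blocked at Gg.
Since every path is blocked, d-separation holds.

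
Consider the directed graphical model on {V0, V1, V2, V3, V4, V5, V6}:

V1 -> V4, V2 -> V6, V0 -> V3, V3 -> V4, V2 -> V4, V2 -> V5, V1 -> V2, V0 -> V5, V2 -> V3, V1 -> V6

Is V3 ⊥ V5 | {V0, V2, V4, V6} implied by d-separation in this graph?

Yes — V3 and V5 are d-separated given {V0, V2, V4, V6}.

Enumerating the 5 paths from V3 to V5 and testing each for blocking by {V0, V2, V4, V6}:
Path 1: V3 → V4 ← V1 → V6 ← V2 → V5
  V2 is a fork here and V2 is conditioned on, so the path is blocked at V2.
Path 2: V3 → V4 ← V1 → V2 → V5
  V2 is a chain here and V2 is conditioned on, so the path is blocked at V2.
Path 3: V3 → V4 ← V2 → V5
  V2 is a fork here and V2 is conditioned on, so the path is blocked at V2.
Path 4: V3 ← V2 → V5
  V2 is a fork here and V2 is conditioned on, so the path is blocked at V2.
Path 5: V3 ← V0 → V5
  V0 is a fork here and V0 is conditioned on, so the path is blocked at V0.
Every path is blocked, so V3 and V5 are d-separated given {V0, V2, V4, V6}.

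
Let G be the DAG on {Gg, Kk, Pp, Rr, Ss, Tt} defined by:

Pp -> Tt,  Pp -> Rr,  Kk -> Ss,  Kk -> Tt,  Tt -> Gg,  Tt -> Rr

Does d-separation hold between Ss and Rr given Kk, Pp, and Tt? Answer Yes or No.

Yes

2 paths connect Ss and Rr; each must be blocked for d-separation to hold:
Path 1: Ss ← Kk → Tt → Rr
  Kk is a fork here and Kk is conditioned on, so the path is blocked at Kk.
Path 2: Ss ← Kk → Tt ← Pp → Rr
  Kk is a fork here and Kk is conditioned on, so the path is blocked at Kk.
All paths are blocked; Ss ⊥ Rr | {Kk, Pp, Tt} holds.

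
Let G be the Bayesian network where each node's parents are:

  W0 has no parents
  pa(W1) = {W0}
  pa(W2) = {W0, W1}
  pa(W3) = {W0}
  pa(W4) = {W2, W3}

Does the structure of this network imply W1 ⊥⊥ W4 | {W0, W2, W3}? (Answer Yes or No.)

There are 4 undirected paths between W1 and W4; checking each against the conditioning set {W0, W2, W3}:
Path 1: W1 → W2 ← W0 → W3 → W4
  W0 is a fork here and W0 is conditioned on, so the path is blocked at W0.
Path 2: W1 → W2 → W4
  W2 is a chain here and W2 is conditioned on, so the path is blocked at W2.
Path 3: W1 ← W0 → W2 → W4
  W0 is a fork here and W0 is conditioned on, so the path is blocked at W0.
Path 4: W1 ← W0 → W3 → W4
  W0 is a fork here and W0 is conditioned on, so the path is blocked at W0.
All paths are blocked; W1 ⊥ W4 | {W0, W2, W3} holds.

Yes — W1 and W4 are d-separated given {W0, W2, W3}.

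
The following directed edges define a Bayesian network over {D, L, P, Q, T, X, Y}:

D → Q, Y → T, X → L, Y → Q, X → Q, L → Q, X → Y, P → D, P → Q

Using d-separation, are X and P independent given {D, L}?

6 paths connect X and P; each must be blocked for d-separation to hold:
Path 1: X → Y → Q ← D ← P
  Q is a collider here and neither Q nor any of its descendants is conditioned on, so the collider stays closed — the path is blocked at Q.
Path 2: X → Y → Q ← P
  Q is a collider here and neither Q nor any of its descendants is conditioned on, so the collider stays closed — the path is blocked at Q.
Path 3: X → L → Q ← D ← P
  L is a chain here and L is conditioned on, so the path is blocked at L.
Path 4: X → L → Q ← P
  L is a chain here and L is conditioned on, so the path is blocked at L.
Path 5: X → Q ← D ← P
  Q is a collider here and neither Q nor any of its descendants is conditioned on, so the collider stays closed — the path is blocked at Q.
Path 6: X → Q ← P
  Q is a collider here and neither Q nor any of its descendants is conditioned on, so the collider stays closed — the path is blocked at Q.
Every path is blocked, so X and P are d-separated given {D, L}.

Yes — X and P are d-separated given {D, L}.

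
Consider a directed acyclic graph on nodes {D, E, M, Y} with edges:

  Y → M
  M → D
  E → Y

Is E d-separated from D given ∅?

No — E and D are not d-separated given ∅.

There is one path between E and D:
Path 1: E → Y → M → D
  Y is a chain and Y is not conditioned on; M is a chain and M is not conditioned on — no node blocks this path, so it is active.
At least one path is unblocked, so d-separation fails.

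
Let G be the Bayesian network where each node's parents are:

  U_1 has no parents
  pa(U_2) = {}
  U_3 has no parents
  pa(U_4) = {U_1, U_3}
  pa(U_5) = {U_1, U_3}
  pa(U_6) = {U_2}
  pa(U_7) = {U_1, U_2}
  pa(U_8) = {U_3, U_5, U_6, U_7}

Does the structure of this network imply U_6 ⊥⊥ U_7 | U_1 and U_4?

No

Enumerating the 6 paths from U_6 to U_7 and testing each for blocking by {U_1, U_4}:
Path 1: U_6 → U_8 ← U_7
  U_8 is a collider here and neither U_8 nor any of its descendants is conditioned on, so the collider stays closed — the path is blocked at U_8.
Path 2: U_6 → U_8 ← U_5 ← U_1 → U_7
  U_8 is a collider here and neither U_8 nor any of its descendants is conditioned on, so the collider stays closed — the path is blocked at U_8.
Path 3: U_6 → U_8 ← U_5 ← U_3 → U_4 ← U_1 → U_7
  U_8 is a collider here and neither U_8 nor any of its descendants is conditioned on, so the collider stays closed — the path is blocked at U_8.
Path 4: U_6 → U_8 ← U_3 → U_5 ← U_1 → U_7
  U_8 is a collider here and neither U_8 nor any of its descendants is conditioned on, so the collider stays closed — the path is blocked at U_8.
Path 5: U_6 → U_8 ← U_3 → U_4 ← U_1 → U_7
  U_8 is a collider here and neither U_8 nor any of its descendants is conditioned on, so the collider stays closed — the path is blocked at U_8.
Path 6: U_6 ← U_2 → U_7
  U_2 is a fork and U_2 is not conditioned on — no node blocks this path, so it is active.
At least one path is unblocked, so d-separation fails.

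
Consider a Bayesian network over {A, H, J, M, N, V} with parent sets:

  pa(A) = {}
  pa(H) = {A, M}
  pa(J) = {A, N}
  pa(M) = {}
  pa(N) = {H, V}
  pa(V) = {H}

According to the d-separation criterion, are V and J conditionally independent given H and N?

4 paths connect V and J; each must be blocked for d-separation to hold:
Path 1: V → N → J
  N is a chain here and N is conditioned on, so the path is blocked at N.
Path 2: V → N ← H ← A → J
  H is a chain here and H is conditioned on, so the path is blocked at H.
Path 3: V ← H → N → J
  H is a fork here and H is conditioned on, so the path is blocked at H.
Path 4: V ← H ← A → J
  H is a chain here and H is conditioned on, so the path is blocked at H.
All paths are blocked; V ⊥ J | {H, N} holds.

Yes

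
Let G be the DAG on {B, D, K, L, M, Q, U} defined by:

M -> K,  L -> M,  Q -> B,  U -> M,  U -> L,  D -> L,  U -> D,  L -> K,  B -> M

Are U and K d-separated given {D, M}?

Enumerating the 6 paths from U to K and testing each for blocking by {D, M}:
  1. U → D → L → M → K — D:chain[blocks]; L:chain[open]; M:chain[blocks] ⇒ blocked
  2. U → D → L → K — D:chain[blocks]; L:chain[open] ⇒ blocked
  3. U → L → M → K — L:chain[open]; M:chain[blocks] ⇒ blocked
  4. U → L → K — L:chain[open] ⇒ active
  5. U → M ← L → K — M:collider[open]; L:fork[open] ⇒ active
  6. U → M → K — M:chain[blocks] ⇒ blocked
At least one path is unblocked, so d-separation fails.

No — U and K are not d-separated given {D, M}.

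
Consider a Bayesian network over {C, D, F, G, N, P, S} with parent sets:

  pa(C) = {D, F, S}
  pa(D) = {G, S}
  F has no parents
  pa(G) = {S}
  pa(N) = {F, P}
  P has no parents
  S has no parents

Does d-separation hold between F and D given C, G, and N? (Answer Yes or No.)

3 paths connect F and D; each must be blocked for d-separation to hold:
  1. F → C ← D — C:collider[open] ⇒ active
  2. F → C ← S → D — C:collider[open]; S:fork[open] ⇒ active
  3. F → C ← S → G → D — C:collider[open]; S:fork[open]; G:chain[blocks] ⇒ blocked
Because an active path exists, F and D are not d-separated.

No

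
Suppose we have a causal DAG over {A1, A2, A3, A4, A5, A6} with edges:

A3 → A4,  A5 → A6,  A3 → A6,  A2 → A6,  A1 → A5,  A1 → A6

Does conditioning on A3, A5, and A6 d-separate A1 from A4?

Yes

There are 2 undirected paths between A1 and A4; checking each against the conditioning set {A3, A5, A6}:
Path 1: A1 → A6 ← A3 → A4
  A3 is a fork here and A3 is conditioned on, so the path is blocked at A3.
Path 2: A1 → A5 → A6 ← A3 → A4
  A5 is a chain here and A5 is conditioned on, so the path is blocked at A5.
Since every path is blocked, d-separation holds.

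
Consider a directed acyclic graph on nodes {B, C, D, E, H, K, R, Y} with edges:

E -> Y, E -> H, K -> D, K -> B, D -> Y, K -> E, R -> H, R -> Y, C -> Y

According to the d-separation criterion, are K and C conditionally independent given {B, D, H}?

3 paths connect K and C; each must be blocked for d-separation to hold:
Path 1: K → E → H ← R → Y ← C
  Y is a collider here and neither Y nor any of its descendants is conditioned on, so the collider stays closed — the path is blocked at Y.
Path 2: K → E → Y ← C
  Y is a collider here and neither Y nor any of its descendants is conditioned on, so the collider stays closed — the path is blocked at Y.
Path 3: K → D → Y ← C
  D is a chain here and D is conditioned on, so the path is blocked at D.
Since every path is blocked, d-separation holds.

Yes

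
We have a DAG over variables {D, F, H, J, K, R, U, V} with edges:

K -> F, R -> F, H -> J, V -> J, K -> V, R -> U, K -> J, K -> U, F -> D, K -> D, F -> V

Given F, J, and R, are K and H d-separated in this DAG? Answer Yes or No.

Enumerating the 5 paths from K to H and testing each for blocking by {F, J, R}:
  1. K → D ← F → V → J ← H — D:collider[blocks]; F:fork[blocks]; V:chain[open]; J:collider[open] ⇒ blocked
  2. K → V → J ← H — V:chain[open]; J:collider[open] ⇒ active
  3. K → U ← R → F → V → J ← H — U:collider[blocks]; R:fork[blocks]; F:chain[blocks]; V:chain[open]; J:collider[open] ⇒ blocked
  4. K → J ← H — J:collider[open] ⇒ active
  5. K → F → V → J ← H — F:chain[blocks]; V:chain[open]; J:collider[open] ⇒ blocked
At least one path is unblocked, so d-separation fails.

No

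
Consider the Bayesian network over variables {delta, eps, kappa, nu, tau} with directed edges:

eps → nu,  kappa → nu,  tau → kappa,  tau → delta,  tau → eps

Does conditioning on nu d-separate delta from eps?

No

Enumerating the 2 paths from delta to eps and testing each for blocking by {nu}:
  1. delta ← tau → eps — tau:fork[open] ⇒ active
  2. delta ← tau → kappa → nu ← eps — tau:fork[open]; kappa:chain[open]; nu:collider[open] ⇒ active
Since the path delta ← tau → eps is active, delta and eps are not d-separated given {nu}.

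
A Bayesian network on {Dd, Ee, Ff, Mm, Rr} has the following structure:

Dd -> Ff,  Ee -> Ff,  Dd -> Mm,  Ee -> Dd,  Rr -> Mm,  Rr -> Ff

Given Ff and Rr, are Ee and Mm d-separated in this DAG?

No

4 paths connect Ee and Mm; each must be blocked for d-separation to hold:
Path 1: Ee → Ff ← Dd → Mm
  Ff is a collider and Ff is conditioned on, which opens it; Dd is a fork and Dd is not conditioned on — no node blocks this path, so it is active.
Path 2: Ee → Ff ← Rr → Mm
  Rr is a fork here and Rr is conditioned on, so the path is blocked at Rr.
Path 3: Ee → Dd → Ff ← Rr → Mm
  Rr is a fork here and Rr is conditioned on, so the path is blocked at Rr.
Path 4: Ee → Dd → Mm
  Dd is a chain and Dd is not conditioned on — no node blocks this path, so it is active.
Since the path Ee → Ff ← Dd → Mm is active, Ee and Mm are not d-separated given {Ff, Rr}.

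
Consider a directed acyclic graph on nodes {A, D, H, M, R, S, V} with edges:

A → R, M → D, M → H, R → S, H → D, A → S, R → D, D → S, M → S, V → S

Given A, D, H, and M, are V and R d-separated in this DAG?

5 paths connect V and R; each must be blocked for d-separation to hold:
Path 1: V → S ← D ← R
  S is a collider here and neither S nor any of its descendants is conditioned on, so the collider stays closed — the path is blocked at S.
Path 2: V → S ← M → D ← R
  S is a collider here and neither S nor any of its descendants is conditioned on, so the collider stays closed — the path is blocked at S.
Path 3: V → S ← M → H → D ← R
  S is a collider here and neither S nor any of its descendants is conditioned on, so the collider stays closed — the path is blocked at S.
Path 4: V → S ← A → R
  S is a collider here and neither S nor any of its descendants is conditioned on, so the collider stays closed — the path is blocked at S.
Path 5: V → S ← R
  S is a collider here and neither S nor any of its descendants is conditioned on, so the collider stays closed — the path is blocked at S.
Since every path is blocked, d-separation holds.

Yes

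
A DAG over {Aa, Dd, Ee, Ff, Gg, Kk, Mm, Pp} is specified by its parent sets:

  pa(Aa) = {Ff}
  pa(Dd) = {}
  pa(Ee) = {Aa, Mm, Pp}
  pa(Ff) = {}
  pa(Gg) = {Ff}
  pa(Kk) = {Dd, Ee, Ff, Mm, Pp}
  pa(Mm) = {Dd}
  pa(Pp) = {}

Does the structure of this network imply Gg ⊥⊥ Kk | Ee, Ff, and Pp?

Yes — Gg and Kk are d-separated given {Ee, Ff, Pp}.

We examine all 5 paths between Gg and Kk:
Path 1: Gg ← Ff → Kk
  Ff is a fork here and Ff is conditioned on, so the path is blocked at Ff.
Path 2: Gg ← Ff → Aa → Ee → Kk
  Ff is a fork here and Ff is conditioned on, so the path is blocked at Ff.
Path 3: Gg ← Ff → Aa → Ee ← Mm → Kk
  Ff is a fork here and Ff is conditioned on, so the path is blocked at Ff.
Path 4: Gg ← Ff → Aa → Ee ← Mm ← Dd → Kk
  Ff is a fork here and Ff is conditioned on, so the path is blocked at Ff.
Path 5: Gg ← Ff → Aa → Ee ← Pp → Kk
  Ff is a fork here and Ff is conditioned on, so the path is blocked at Ff.
All paths are blocked; Gg ⊥ Kk | {Ee, Ff, Pp} holds.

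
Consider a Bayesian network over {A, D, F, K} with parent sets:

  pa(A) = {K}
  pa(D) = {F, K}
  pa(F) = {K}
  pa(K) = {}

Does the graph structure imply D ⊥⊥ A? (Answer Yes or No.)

Enumerating the 2 paths from D to A and testing each for blocking by ∅:
  1. D ← K → A — K:fork[open] ⇒ active
  2. D ← F ← K → A — F:chain[open]; K:fork[open] ⇒ active
At least one path is unblocked, so d-separation fails.

No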